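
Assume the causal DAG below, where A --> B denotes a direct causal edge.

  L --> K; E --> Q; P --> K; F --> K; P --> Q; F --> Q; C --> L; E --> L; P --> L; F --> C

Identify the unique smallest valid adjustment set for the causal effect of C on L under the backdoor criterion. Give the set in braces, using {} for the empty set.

{}

Variables eligible for adjustment (non-descendants of C, excluding C and L): {E, F, P, Q}.
Backdoor paths from C to L:
  P1: C <- F -> K <- P -> L
  P2: C <- F -> K <- P -> Q <- E -> L
  P3: C <- F -> K <- L
  P4: C <- F -> Q <- P -> L
  P5: C <- F -> Q <- P -> K <- L
  P6: C <- F -> Q <- E -> L
Each backdoor path contains an unconditioned collider, so every path is already blocked with the empty conditioning set:
  P1: blocked at collider K (neither it nor any descendant is in the conditioning set).
  P2: blocked at collider K (neither it nor any descendant is in the conditioning set).
  P3: blocked at collider K (neither it nor any descendant is in the conditioning set).
  P4: blocked at collider Q (neither it nor any descendant is in the conditioning set).
  P5: blocked at collider Q (neither it nor any descendant is in the conditioning set).
  P6: blocked at collider Q (neither it nor any descendant is in the conditioning set).
The empty set is therefore the unique smallest valid set.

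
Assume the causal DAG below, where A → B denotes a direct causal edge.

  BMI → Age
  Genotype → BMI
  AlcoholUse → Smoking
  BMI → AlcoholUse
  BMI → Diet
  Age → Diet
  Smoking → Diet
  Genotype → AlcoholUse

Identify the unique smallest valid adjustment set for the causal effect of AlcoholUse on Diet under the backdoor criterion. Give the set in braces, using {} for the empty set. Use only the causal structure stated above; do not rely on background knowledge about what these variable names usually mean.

{BMI}

Variables eligible for adjustment (non-descendants of AlcoholUse, excluding AlcoholUse and Diet): {Age, BMI, Genotype}.
Backdoor paths from AlcoholUse to Diet:
  P1: AlcoholUse <- Genotype -> BMI -> Age -> Diet
  P2: AlcoholUse <- Genotype -> BMI -> Diet
  P3: AlcoholUse <- BMI -> Age -> Diet
  P4: AlcoholUse <- BMI -> Diet
The empty set is not sufficient: P1 (AlcoholUse <- Genotype -> BMI -> Age -> Diet) has no collider blocking it and no conditioned non-collider, so it is open.
Try {BMI}:
  P1: blocked at chain node BMI ∈ conditioning set.
  P2: blocked at chain node BMI ∈ conditioning set.
  P3: blocked at fork node BMI ∈ conditioning set.
  P4: blocked at fork node BMI ∈ conditioning set.
{BMI} contains no descendant of AlcoholUse and blocks every backdoor path.
No other singleton works — e.g. {Genotype} leaves P3 open — so {BMI} is the unique smallest valid adjustment set.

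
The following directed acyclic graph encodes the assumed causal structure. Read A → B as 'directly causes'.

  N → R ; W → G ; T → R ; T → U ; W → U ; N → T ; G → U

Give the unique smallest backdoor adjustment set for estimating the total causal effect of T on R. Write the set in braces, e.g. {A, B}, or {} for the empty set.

{N}

Variables eligible for adjustment (non-descendants of T, excluding T and R): {G, N, W}.
Backdoor paths from T to R:
  P1: T <- N -> R
The empty set is not sufficient: P1 (T <- N -> R) has no collider blocking it and no conditioned non-collider, so it is open.
Try {N}:
  P1: blocked at fork node N ∈ conditioning set.
{N} contains no descendant of T and blocks every backdoor path.
No other singleton works — e.g. {W} leaves P1 open — so {N} is the unique smallest valid adjustment set.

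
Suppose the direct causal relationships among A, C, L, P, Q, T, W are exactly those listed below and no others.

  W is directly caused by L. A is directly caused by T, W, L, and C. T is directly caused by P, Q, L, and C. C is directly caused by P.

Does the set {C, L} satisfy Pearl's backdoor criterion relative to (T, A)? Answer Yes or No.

Yes

Backdoor paths from T to A (paths whose first edge points into T):
  P1: T <- P -> C -> A
  P2: T <- L -> W -> A
  P3: T <- L -> A
  P4: T <- C -> A
Condition 1 (no descendant of T in the set): holds — descendants of T are {A}; none are in {C, L}.
Condition 2 (every backdoor path blocked by {C, L}):
  P1: blocked at chain node C ∈ conditioning set.
  P2: blocked at fork node L ∈ conditioning set.
  P3: blocked at fork node L ∈ conditioning set.
  P4: blocked at fork node C ∈ conditioning set.
{C, L} satisfies the backdoor criterion.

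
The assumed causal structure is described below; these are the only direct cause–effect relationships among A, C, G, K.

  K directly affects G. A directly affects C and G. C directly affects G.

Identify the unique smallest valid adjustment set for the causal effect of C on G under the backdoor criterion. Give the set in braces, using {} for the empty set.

{A}

Variables eligible for adjustment (non-descendants of C, excluding C and G): {A, K}.
Backdoor paths from C to G:
  P1: C <- A -> G
The empty set is not sufficient: P1 (C <- A -> G) has no collider blocking it and no conditioned non-collider, so it is open.
Try {A}:
  P1: blocked at fork node A ∈ conditioning set.
{A} contains no descendant of C and blocks every backdoor path.
No other singleton works — e.g. {K} leaves P1 open — so {A} is the unique smallest valid adjustment set.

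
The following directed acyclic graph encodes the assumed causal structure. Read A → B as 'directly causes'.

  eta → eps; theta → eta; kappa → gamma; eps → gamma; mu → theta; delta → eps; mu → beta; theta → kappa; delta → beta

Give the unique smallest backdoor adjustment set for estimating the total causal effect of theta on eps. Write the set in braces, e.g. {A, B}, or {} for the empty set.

Variables eligible for adjustment (non-descendants of theta, excluding theta and eps): {beta, delta, mu}.
Backdoor paths from theta to eps:
  P1: theta <- mu -> beta <- delta -> eps
Each backdoor path contains an unconditioned collider, so every path is already blocked with the empty conditioning set:
  P1: blocked at collider beta (neither it nor any descendant is in the conditioning set).
The empty set is therefore the unique smallest valid set.

{}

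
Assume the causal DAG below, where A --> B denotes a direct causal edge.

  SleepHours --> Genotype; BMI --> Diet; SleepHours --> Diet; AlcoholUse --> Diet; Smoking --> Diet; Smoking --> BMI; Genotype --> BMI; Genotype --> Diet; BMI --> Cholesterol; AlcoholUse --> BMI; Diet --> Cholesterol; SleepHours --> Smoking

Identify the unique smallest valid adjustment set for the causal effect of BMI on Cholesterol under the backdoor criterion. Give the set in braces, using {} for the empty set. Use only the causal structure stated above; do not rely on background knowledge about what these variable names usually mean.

Variables eligible for adjustment (non-descendants of BMI, excluding BMI and Cholesterol): {AlcoholUse, Genotype, SleepHours, Smoking}.
Backdoor paths from BMI to Cholesterol:
  P1: BMI <- AlcoholUse -> Diet -> Cholesterol
  P2: BMI <- Genotype <- SleepHours -> Smoking -> Diet -> Cholesterol
  P3: BMI <- Genotype <- SleepHours -> Diet -> Cholesterol
  P4: BMI <- Genotype -> Diet -> Cholesterol
  P5: BMI <- Smoking <- SleepHours -> Genotype -> Diet -> Cholesterol
  P6: BMI <- Smoking <- SleepHours -> Diet -> Cholesterol
  P7: BMI <- Smoking -> Diet -> Cholesterol
The empty set is not sufficient: P1 (BMI <- AlcoholUse -> Diet -> Cholesterol) has no collider blocking it and no conditioned non-collider, so it is open.
Try {AlcoholUse, Genotype, Smoking}:
  P1: blocked at fork node AlcoholUse ∈ conditioning set.
  P2: blocked at chain node Genotype ∈ conditioning set.
  P3: blocked at chain node Genotype ∈ conditioning set.
  P4: blocked at fork node Genotype ∈ conditioning set.
  P5: blocked at chain node Smoking ∈ conditioning set.
  P6: blocked at chain node Smoking ∈ conditioning set.
  P7: blocked at fork node Smoking ∈ conditioning set.
{AlcoholUse, Genotype, Smoking} contains no descendant of BMI and blocks every backdoor path.
Every element of {AlcoholUse, Genotype, Smoking} is needed (dropping AlcoholUse leaves P1 open; dropping Genotype leaves P3 open; dropping Smoking leaves P6 open), so no proper subset is valid.
Among all size-3 subsets of the eligible variables, only {AlcoholUse, Genotype, Smoking} blocks every backdoor path, so it is the unique smallest valid adjustment set.

{AlcoholUse, Genotype, Smoking}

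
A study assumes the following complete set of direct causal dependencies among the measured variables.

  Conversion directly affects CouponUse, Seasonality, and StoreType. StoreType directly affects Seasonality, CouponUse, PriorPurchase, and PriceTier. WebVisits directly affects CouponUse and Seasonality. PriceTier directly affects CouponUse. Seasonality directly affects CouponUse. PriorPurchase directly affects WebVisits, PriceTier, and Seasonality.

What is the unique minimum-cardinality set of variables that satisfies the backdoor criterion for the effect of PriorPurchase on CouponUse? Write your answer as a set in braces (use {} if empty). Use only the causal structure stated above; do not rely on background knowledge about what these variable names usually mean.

Variables eligible for adjustment (non-descendants of PriorPurchase, excluding PriorPurchase and CouponUse): {Conversion, StoreType}.
Backdoor paths from PriorPurchase to CouponUse:
  P1: PriorPurchase <- StoreType <- Conversion -> Seasonality <- WebVisits -> CouponUse
  P2: PriorPurchase <- StoreType <- Conversion -> Seasonality -> CouponUse
  P3: PriorPurchase <- StoreType <- Conversion -> CouponUse
  P4: PriorPurchase <- StoreType -> Seasonality <- Conversion -> CouponUse
  P5: PriorPurchase <- StoreType -> Seasonality <- WebVisits -> CouponUse
  P6: PriorPurchase <- StoreType -> Seasonality -> CouponUse
  P7: PriorPurchase <- StoreType -> PriceTier -> CouponUse
  P8: PriorPurchase <- StoreType -> CouponUse
The empty set is not sufficient: P2 (PriorPurchase <- StoreType <- Conversion -> Seasonality -> CouponUse) has no collider blocking it and no conditioned non-collider, so it is open.
Try {StoreType}:
  P1: blocked at chain node StoreType ∈ conditioning set.
  P2: blocked at chain node StoreType ∈ conditioning set.
  P3: blocked at chain node StoreType ∈ conditioning set.
  P4: blocked at fork node StoreType ∈ conditioning set.
  P5: blocked at fork node StoreType ∈ conditioning set.
  P6: blocked at fork node StoreType ∈ conditioning set.
  P7: blocked at fork node StoreType ∈ conditioning set.
  P8: blocked at fork node StoreType ∈ conditioning set.
{StoreType} contains no descendant of PriorPurchase and blocks every backdoor path.
No other singleton works — e.g. {Conversion} leaves P6 open — so {StoreType} is the unique smallest valid adjustment set.

{StoreType}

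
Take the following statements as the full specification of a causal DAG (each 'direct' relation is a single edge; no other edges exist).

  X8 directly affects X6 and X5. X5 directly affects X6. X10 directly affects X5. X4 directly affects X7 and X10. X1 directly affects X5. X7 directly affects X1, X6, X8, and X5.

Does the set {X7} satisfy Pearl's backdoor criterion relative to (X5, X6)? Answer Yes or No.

Backdoor paths from X5 to X6 (paths whose first edge points into X5):
  P1: X5 <- X7 -> X8 -> X6
  P2: X5 <- X7 -> X6
  P3: X5 <- X10 <- X4 -> X7 -> X8 -> X6
  P4: X5 <- X10 <- X4 -> X7 -> X6
  P5: X5 <- X1 <- X7 -> X8 -> X6
  P6: X5 <- X1 <- X7 -> X6
  P7: X5 <- X8 <- X7 -> X6
  P8: X5 <- X8 -> X6
Condition 1 (no descendant of X5 in the set): holds — descendants of X5 are {X6}; none are in {X7}.
Condition 2 (every backdoor path blocked by {X7}):
  P1: blocked at fork node X7 ∈ conditioning set.
  P2: blocked at fork node X7 ∈ conditioning set.
  P3: blocked at chain node X7 ∈ conditioning set.
  P4: blocked at chain node X7 ∈ conditioning set.
  P5: blocked at fork node X7 ∈ conditioning set.
  P6: blocked at fork node X7 ∈ conditioning set.
  P7: blocked at fork node X7 ∈ conditioning set.
  P8: open — no interior node is in the conditioning set.
{X7} does not satisfy the backdoor criterion.

No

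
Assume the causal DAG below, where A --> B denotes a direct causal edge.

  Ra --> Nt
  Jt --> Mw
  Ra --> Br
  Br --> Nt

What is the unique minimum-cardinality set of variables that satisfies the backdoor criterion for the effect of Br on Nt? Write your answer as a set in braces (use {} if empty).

Variables eligible for adjustment (non-descendants of Br, excluding Br and Nt): {Jt, Mw, Ra}.
Backdoor paths from Br to Nt:
  P1: Br <- Ra -> Nt
The empty set is not sufficient: P1 (Br <- Ra -> Nt) has no collider blocking it and no conditioned non-collider, so it is open.
Try {Ra}:
  P1: blocked at fork node Ra ∈ conditioning set.
{Ra} contains no descendant of Br and blocks every backdoor path.
No other singleton works — e.g. {Jt} leaves P1 open — so {Ra} is the unique smallest valid adjustment set.

{Ra}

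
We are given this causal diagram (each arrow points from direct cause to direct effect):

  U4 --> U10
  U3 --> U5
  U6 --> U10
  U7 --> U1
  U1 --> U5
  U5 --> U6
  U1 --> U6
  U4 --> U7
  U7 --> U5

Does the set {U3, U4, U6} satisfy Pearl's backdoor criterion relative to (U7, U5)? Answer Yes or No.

No

Backdoor paths from U7 to U5 (paths whose first edge points into U7):
  P1: U7 <- U4 -> U10 <- U6 <- U1 -> U5
  P2: U7 <- U4 -> U10 <- U6 <- U5
Condition 1 (no descendant of U7 in the set): FAILS — U6 is a descendant of U7.
Condition 2 (every backdoor path blocked by {U3, U4, U6}):
  P1: blocked at fork node U4 ∈ conditioning set.
  P2: blocked at fork node U4 ∈ conditioning set.
{U3, U4, U6} does not satisfy the backdoor criterion.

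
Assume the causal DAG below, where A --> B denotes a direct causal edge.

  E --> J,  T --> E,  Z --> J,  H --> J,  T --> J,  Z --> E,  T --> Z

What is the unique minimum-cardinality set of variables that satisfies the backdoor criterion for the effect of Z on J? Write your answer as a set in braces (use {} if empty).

Variables eligible for adjustment (non-descendants of Z, excluding Z and J): {H, T}.
Backdoor paths from Z to J:
  P1: Z <- T -> E -> J
  P2: Z <- T -> J
The empty set is not sufficient: P1 (Z <- T -> E -> J) has no collider blocking it and no conditioned non-collider, so it is open.
Try {T}:
  P1: blocked at fork node T ∈ conditioning set.
  P2: blocked at fork node T ∈ conditioning set.
{T} contains no descendant of Z and blocks every backdoor path.
No other singleton works — e.g. {H} leaves P1 open — so {T} is the unique smallest valid adjustment set.

{T}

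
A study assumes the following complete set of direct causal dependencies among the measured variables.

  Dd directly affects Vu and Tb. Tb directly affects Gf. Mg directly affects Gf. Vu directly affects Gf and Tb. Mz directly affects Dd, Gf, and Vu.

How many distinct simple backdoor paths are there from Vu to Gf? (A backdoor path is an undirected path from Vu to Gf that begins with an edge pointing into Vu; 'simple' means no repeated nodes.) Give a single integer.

4

A backdoor path from Vu to Gf is any simple undirected path whose first edge points into Vu (i.e. leaves Vu via a parent).
Parents of Vu: {Dd, Mz}.
Enumerating:
  P1: Vu <- Mz -> Dd -> Tb -> Gf
  P2: Vu <- Mz -> Gf
  P3: Vu <- Dd <- Mz -> Gf
  P4: Vu <- Dd -> Tb -> Gf
That exhausts the simple backdoor paths. Count: 4.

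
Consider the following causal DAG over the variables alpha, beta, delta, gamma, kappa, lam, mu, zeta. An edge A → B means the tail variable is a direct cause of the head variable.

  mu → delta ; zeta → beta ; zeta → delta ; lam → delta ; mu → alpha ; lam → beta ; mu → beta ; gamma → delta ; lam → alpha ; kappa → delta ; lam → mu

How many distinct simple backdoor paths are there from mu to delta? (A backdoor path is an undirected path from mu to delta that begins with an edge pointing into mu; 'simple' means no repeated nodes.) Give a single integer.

A backdoor path from mu to delta is any simple undirected path whose first edge points into mu (i.e. leaves mu via a parent).
Parents of mu: {lam}.
Enumerating:
  P1: mu <- lam -> beta <- zeta -> delta
  P2: mu <- lam -> delta
That exhausts the simple backdoor paths. Count: 2.

2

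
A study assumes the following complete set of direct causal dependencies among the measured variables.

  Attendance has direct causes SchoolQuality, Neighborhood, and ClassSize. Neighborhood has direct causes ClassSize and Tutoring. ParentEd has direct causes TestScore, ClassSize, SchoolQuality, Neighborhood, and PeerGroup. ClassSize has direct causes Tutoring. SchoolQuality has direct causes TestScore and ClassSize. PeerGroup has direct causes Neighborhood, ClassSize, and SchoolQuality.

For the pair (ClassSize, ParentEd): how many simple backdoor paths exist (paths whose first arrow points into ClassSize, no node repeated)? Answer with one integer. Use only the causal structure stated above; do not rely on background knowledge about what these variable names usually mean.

7

A backdoor path from ClassSize to ParentEd is any simple undirected path whose first edge points into ClassSize (i.e. leaves ClassSize via a parent).
Parents of ClassSize: {Tutoring}.
Enumerating:
  P1: ClassSize <- Tutoring -> Neighborhood -> Attendance <- SchoolQuality <- TestScore -> ParentEd
  P2: ClassSize <- Tutoring -> Neighborhood -> Attendance <- SchoolQuality -> PeerGroup -> ParentEd
  P3: ClassSize <- Tutoring -> Neighborhood -> Attendance <- SchoolQuality -> ParentEd
  P4: ClassSize <- Tutoring -> Neighborhood -> PeerGroup <- SchoolQuality <- TestScore -> ParentEd
  P5: ClassSize <- Tutoring -> Neighborhood -> PeerGroup <- SchoolQuality -> ParentEd
  P6: ClassSize <- Tutoring -> Neighborhood -> PeerGroup -> ParentEd
  P7: ClassSize <- Tutoring -> Neighborhood -> ParentEd
That exhausts the simple backdoor paths. Count: 7.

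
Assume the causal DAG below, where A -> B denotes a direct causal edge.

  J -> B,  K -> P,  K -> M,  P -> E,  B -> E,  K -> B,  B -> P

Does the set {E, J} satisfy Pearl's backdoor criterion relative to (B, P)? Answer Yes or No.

Backdoor paths from B to P (paths whose first edge points into B):
  P1: B <- K -> P
Condition 1 (no descendant of B in the set): FAILS — E is a descendant of B.
Condition 2 (every backdoor path blocked by {E, J}):
  P1: open — no interior node is in the conditioning set.
{E, J} does not satisfy the backdoor criterion.

No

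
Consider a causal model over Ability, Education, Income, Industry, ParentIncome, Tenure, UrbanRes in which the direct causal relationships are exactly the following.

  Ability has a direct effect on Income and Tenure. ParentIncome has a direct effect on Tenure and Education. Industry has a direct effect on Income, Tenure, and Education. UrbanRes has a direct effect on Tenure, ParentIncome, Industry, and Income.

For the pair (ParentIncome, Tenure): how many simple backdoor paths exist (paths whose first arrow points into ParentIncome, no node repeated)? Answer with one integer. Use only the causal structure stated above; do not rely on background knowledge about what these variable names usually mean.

5

A backdoor path from ParentIncome to Tenure is any simple undirected path whose first edge points into ParentIncome (i.e. leaves ParentIncome via a parent).
Parents of ParentIncome: {UrbanRes}.
Enumerating:
  P1: ParentIncome <- UrbanRes -> Industry -> Income <- Ability -> Tenure
  P2: ParentIncome <- UrbanRes -> Industry -> Tenure
  P3: ParentIncome <- UrbanRes -> Income <- Ability -> Tenure
  P4: ParentIncome <- UrbanRes -> Income <- Industry -> Tenure
  P5: ParentIncome <- UrbanRes -> Tenure
That exhausts the simple backdoor paths. Count: 5.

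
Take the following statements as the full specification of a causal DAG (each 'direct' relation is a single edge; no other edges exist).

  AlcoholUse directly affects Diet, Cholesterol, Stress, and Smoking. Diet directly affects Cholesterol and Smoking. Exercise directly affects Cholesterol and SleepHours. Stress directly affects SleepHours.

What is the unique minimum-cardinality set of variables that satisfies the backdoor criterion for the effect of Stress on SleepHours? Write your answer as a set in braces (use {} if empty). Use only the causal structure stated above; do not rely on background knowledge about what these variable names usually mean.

{}

Variables eligible for adjustment (non-descendants of Stress, excluding Stress and SleepHours): {AlcoholUse, Cholesterol, Diet, Exercise, Smoking}.
Backdoor paths from Stress to SleepHours:
  P1: Stress <- AlcoholUse -> Diet -> Cholesterol <- Exercise -> SleepHours
  P2: Stress <- AlcoholUse -> Cholesterol <- Exercise -> SleepHours
  P3: Stress <- AlcoholUse -> Smoking <- Diet -> Cholesterol <- Exercise -> SleepHours
Each backdoor path contains an unconditioned collider, so every path is already blocked with the empty conditioning set:
  P1: blocked at collider Cholesterol (neither it nor any descendant is in the conditioning set).
  P2: blocked at collider Cholesterol (neither it nor any descendant is in the conditioning set).
  P3: blocked at collider Smoking (neither it nor any descendant is in the conditioning set).
The empty set is therefore the unique smallest valid set.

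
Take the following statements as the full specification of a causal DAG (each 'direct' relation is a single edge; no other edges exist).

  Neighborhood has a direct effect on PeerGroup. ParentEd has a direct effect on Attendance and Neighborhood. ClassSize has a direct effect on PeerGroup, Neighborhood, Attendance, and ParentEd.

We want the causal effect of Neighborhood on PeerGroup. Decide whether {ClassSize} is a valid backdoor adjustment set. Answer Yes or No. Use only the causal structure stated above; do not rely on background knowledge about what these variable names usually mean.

Backdoor paths from Neighborhood to PeerGroup (paths whose first edge points into Neighborhood):
  P1: Neighborhood <- ClassSize -> PeerGroup
  P2: Neighborhood <- ParentEd <- ClassSize -> PeerGroup
  P3: Neighborhood <- ParentEd -> Attendance <- ClassSize -> PeerGroup
Condition 1 (no descendant of Neighborhood in the set): holds — descendants of Neighborhood are {PeerGroup}; none are in {ClassSize}.
Condition 2 (every backdoor path blocked by {ClassSize}):
  P1: blocked at fork node ClassSize ∈ conditioning set.
  P2: blocked at fork node ClassSize ∈ conditioning set.
  P3: blocked at collider Attendance (neither it nor any descendant is in the conditioning set).
{ClassSize} satisfies the backdoor criterion.

Yes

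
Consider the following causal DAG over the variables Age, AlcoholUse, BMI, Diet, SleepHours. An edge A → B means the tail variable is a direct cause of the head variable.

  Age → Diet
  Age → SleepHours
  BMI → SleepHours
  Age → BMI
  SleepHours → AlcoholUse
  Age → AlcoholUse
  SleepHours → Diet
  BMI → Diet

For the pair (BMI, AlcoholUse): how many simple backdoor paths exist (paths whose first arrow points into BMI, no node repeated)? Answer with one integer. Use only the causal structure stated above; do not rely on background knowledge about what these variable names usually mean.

3

A backdoor path from BMI to AlcoholUse is any simple undirected path whose first edge points into BMI (i.e. leaves BMI via a parent).
Parents of BMI: {Age}.
Enumerating:
  P1: BMI <- Age -> SleepHours -> AlcoholUse
  P2: BMI <- Age -> AlcoholUse
  P3: BMI <- Age -> Diet <- SleepHours -> AlcoholUse
That exhausts the simple backdoor paths. Count: 3.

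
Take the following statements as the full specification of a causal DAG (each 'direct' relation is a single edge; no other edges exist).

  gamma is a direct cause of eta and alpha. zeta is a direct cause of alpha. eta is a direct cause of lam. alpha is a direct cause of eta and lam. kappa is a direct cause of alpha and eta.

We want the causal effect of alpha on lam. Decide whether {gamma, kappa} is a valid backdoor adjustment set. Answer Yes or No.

Backdoor paths from alpha to lam (paths whose first edge points into alpha):
  P1: alpha <- gamma -> eta -> lam
  P2: alpha <- kappa -> eta -> lam
Condition 1 (no descendant of alpha in the set): holds — descendants of alpha are {eta, lam}; none are in {gamma, kappa}.
Condition 2 (every backdoor path blocked by {gamma, kappa}):
  P1: blocked at fork node gamma ∈ conditioning set.
  P2: blocked at fork node kappa ∈ conditioning set.
{gamma, kappa} satisfies the backdoor criterion.

Yes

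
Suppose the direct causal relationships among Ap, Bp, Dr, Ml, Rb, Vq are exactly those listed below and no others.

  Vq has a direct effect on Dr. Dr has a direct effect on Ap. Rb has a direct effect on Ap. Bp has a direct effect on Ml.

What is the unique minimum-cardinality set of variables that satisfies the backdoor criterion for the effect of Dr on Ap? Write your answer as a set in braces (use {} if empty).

Variables eligible for adjustment (non-descendants of Dr, excluding Dr and Ap): {Bp, Ml, Rb, Vq}.
Backdoor paths from Dr to Ap:
  (none)
With no backdoor paths the empty set already satisfies the criterion, and it is trivially minimal.

{}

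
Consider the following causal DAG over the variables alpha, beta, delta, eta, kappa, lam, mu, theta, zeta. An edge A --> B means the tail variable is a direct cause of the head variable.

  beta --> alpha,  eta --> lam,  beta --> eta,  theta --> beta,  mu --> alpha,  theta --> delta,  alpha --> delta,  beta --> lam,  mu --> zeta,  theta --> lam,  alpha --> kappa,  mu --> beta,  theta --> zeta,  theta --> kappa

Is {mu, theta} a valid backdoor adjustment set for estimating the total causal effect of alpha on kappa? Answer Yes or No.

Backdoor paths from alpha to kappa (paths whose first edge points into alpha):
  P1: alpha <- mu -> beta <- theta -> kappa
  P2: alpha <- mu -> beta -> eta -> lam <- theta -> kappa
  P3: alpha <- mu -> beta -> lam <- theta -> kappa
  P4: alpha <- mu -> zeta <- theta -> kappa
  P5: alpha <- beta <- mu -> zeta <- theta -> kappa
  P6: alpha <- beta <- theta -> kappa
  P7: alpha <- beta -> eta -> lam <- theta -> kappa
  P8: alpha <- beta -> lam <- theta -> kappa
Condition 1 (no descendant of alpha in the set): holds — descendants of alpha are {delta, kappa}; none are in {mu, theta}.
Condition 2 (every backdoor path blocked by {mu, theta}):
  P1: blocked at fork node mu ∈ conditioning set.
  P2: blocked at fork node mu ∈ conditioning set.
  P3: blocked at fork node mu ∈ conditioning set.
  P4: blocked at fork node mu ∈ conditioning set.
  P5: blocked at fork node mu ∈ conditioning set.
  P6: blocked at fork node theta ∈ conditioning set.
  P7: blocked at collider lam (neither it nor any descendant is in the conditioning set).
  P8: blocked at collider lam (neither it nor any descendant is in the conditioning set).
{mu, theta} satisfies the backdoor criterion.

Yes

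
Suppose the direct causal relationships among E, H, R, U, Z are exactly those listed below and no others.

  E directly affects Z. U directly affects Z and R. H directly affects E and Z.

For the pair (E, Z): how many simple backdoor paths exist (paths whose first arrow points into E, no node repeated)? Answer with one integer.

A backdoor path from E to Z is any simple undirected path whose first edge points into E (i.e. leaves E via a parent).
Parents of E: {H}.
Enumerating:
  P1: E <- H -> Z
That exhausts the simple backdoor paths. Count: 1.

1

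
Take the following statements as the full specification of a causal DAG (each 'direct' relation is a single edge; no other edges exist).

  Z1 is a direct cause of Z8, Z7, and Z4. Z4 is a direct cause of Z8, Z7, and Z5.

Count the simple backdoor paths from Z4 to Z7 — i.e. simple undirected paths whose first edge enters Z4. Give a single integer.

1

A backdoor path from Z4 to Z7 is any simple undirected path whose first edge points into Z4 (i.e. leaves Z4 via a parent).
Parents of Z4: {Z1}.
Enumerating:
  P1: Z4 <- Z1 -> Z7
That exhausts the simple backdoor paths. Count: 1.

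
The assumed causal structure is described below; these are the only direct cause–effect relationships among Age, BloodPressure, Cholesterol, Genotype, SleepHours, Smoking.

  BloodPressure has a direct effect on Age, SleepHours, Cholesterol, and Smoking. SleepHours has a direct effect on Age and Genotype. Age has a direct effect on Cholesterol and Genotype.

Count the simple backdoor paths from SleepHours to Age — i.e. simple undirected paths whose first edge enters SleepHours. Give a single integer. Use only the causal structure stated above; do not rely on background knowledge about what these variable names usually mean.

2

A backdoor path from SleepHours to Age is any simple undirected path whose first edge points into SleepHours (i.e. leaves SleepHours via a parent).
Parents of SleepHours: {BloodPressure}.
Enumerating:
  P1: SleepHours <- BloodPressure -> Age
  P2: SleepHours <- BloodPressure -> Cholesterol <- Age
That exhausts the simple backdoor paths. Count: 2.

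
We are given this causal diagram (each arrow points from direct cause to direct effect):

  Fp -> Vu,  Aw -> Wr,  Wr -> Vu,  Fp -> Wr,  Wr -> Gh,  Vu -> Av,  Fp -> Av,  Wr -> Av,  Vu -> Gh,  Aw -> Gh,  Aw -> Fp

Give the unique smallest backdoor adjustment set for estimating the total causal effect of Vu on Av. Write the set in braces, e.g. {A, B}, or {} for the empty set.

Variables eligible for adjustment (non-descendants of Vu, excluding Vu and Av): {Aw, Fp, Wr}.
Backdoor paths from Vu to Av:
  P1: Vu <- Fp <- Aw -> Wr -> Av
  P2: Vu <- Fp <- Aw -> Gh <- Wr -> Av
  P3: Vu <- Fp -> Wr -> Av
  P4: Vu <- Fp -> Av
  P5: Vu <- Wr <- Aw -> Fp -> Av
  P6: Vu <- Wr <- Fp -> Av
  P7: Vu <- Wr -> Av
  P8: Vu <- Wr -> Gh <- Aw -> Fp -> Av
The empty set is not sufficient: P1 (Vu <- Fp <- Aw -> Wr -> Av) has no collider blocking it and no conditioned non-collider, so it is open.
Try {Fp, Wr}:
  P1: blocked at chain node Fp ∈ conditioning set.
  P2: blocked at chain node Fp ∈ conditioning set.
  P3: blocked at fork node Fp ∈ conditioning set.
  P4: blocked at fork node Fp ∈ conditioning set.
  P5: blocked at chain node Wr ∈ conditioning set.
  P6: blocked at chain node Wr ∈ conditioning set.
  P7: blocked at fork node Wr ∈ conditioning set.
  P8: blocked at fork node Wr ∈ conditioning set.
{Fp, Wr} contains no descendant of Vu and blocks every backdoor path.
Every element of {Fp, Wr} is needed (dropping Fp leaves P4 open; dropping Wr leaves P7 open), so no proper subset is valid.
Among all size-2 subsets of the eligible variables, only {Fp, Wr} blocks every backdoor path, so it is the unique smallest valid adjustment set.

{Fp, Wr}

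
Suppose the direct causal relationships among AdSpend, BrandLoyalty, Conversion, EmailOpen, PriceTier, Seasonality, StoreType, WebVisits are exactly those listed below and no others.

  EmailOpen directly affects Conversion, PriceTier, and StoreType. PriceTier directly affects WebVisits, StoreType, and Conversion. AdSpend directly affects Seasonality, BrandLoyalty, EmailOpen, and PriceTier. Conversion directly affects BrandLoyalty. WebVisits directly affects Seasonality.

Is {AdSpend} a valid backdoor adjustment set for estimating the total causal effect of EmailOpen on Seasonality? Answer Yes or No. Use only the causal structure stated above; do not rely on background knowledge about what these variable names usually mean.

Backdoor paths from EmailOpen to Seasonality (paths whose first edge points into EmailOpen):
  P1: EmailOpen <- AdSpend -> PriceTier -> WebVisits -> Seasonality
  P2: EmailOpen <- AdSpend -> Seasonality
  P3: EmailOpen <- AdSpend -> BrandLoyalty <- Conversion <- PriceTier -> WebVisits -> Seasonality
Condition 1 (no descendant of EmailOpen in the set): holds — descendants of EmailOpen are {BrandLoyalty, Conversion, PriceTier, Seasonality, StoreType, WebVisits}; none are in {AdSpend}.
Condition 2 (every backdoor path blocked by {AdSpend}):
  P1: blocked at fork node AdSpend ∈ conditioning set.
  P2: blocked at fork node AdSpend ∈ conditioning set.
  P3: blocked at fork node AdSpend ∈ conditioning set.
{AdSpend} satisfies the backdoor criterion.

Yes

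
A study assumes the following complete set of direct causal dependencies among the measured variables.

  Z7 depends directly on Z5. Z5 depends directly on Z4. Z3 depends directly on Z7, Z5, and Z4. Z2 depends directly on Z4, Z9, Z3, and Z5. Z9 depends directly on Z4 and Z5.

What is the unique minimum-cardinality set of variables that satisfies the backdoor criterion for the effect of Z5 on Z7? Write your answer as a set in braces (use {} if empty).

{}

Variables eligible for adjustment (non-descendants of Z5, excluding Z5 and Z7): {Z4}.
Backdoor paths from Z5 to Z7:
  P1: Z5 <- Z4 -> Z9 -> Z2 <- Z3 <- Z7
  P2: Z5 <- Z4 -> Z3 <- Z7
  P3: Z5 <- Z4 -> Z2 <- Z3 <- Z7
Each backdoor path contains an unconditioned collider, so every path is already blocked with the empty conditioning set:
  P1: blocked at collider Z2 (neither it nor any descendant is in the conditioning set).
  P2: blocked at collider Z3 (neither it nor any descendant is in the conditioning set).
  P3: blocked at collider Z2 (neither it nor any descendant is in the conditioning set).
The empty set is therefore the unique smallest valid set.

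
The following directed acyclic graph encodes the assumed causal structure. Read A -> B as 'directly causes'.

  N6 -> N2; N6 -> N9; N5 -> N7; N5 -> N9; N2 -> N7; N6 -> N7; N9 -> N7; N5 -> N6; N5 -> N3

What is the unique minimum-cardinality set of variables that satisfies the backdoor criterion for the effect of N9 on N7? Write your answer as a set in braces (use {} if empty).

Variables eligible for adjustment (non-descendants of N9, excluding N9 and N7): {N2, N3, N5, N6}.
Backdoor paths from N9 to N7:
  P1: N9 <- N5 -> N6 -> N2 -> N7
  P2: N9 <- N5 -> N6 -> N7
  P3: N9 <- N5 -> N7
  P4: N9 <- N6 <- N5 -> N7
  P5: N9 <- N6 -> N2 -> N7
  P6: N9 <- N6 -> N7
The empty set is not sufficient: P1 (N9 <- N5 -> N6 -> N2 -> N7) has no collider blocking it and no conditioned non-collider, so it is open.
Try {N5, N6}:
  P1: blocked at fork node N5 ∈ conditioning set.
  P2: blocked at fork node N5 ∈ conditioning set.
  P3: blocked at fork node N5 ∈ conditioning set.
  P4: blocked at chain node N6 ∈ conditioning set.
  P5: blocked at fork node N6 ∈ conditioning set.
  P6: blocked at fork node N6 ∈ conditioning set.
{N5, N6} contains no descendant of N9 and blocks every backdoor path.
Every element of {N5, N6} is needed (dropping N5 leaves P3 open; dropping N6 leaves P5 open), so no proper subset is valid.
Among all size-2 subsets of the eligible variables, only {N5, N6} blocks every backdoor path, so it is the unique smallest valid adjustment set.

{N5, N6}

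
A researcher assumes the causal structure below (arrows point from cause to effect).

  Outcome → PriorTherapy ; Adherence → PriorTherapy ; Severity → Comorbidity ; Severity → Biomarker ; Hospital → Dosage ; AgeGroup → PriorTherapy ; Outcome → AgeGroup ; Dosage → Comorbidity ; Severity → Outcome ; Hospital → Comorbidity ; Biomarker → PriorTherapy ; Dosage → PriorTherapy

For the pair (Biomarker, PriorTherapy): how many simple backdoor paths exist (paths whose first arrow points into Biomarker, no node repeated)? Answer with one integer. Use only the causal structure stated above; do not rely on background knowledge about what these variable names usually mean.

4

A backdoor path from Biomarker to PriorTherapy is any simple undirected path whose first edge points into Biomarker (i.e. leaves Biomarker via a parent).
Parents of Biomarker: {Severity}.
Enumerating:
  P1: Biomarker <- Severity -> Comorbidity <- Hospital -> Dosage -> PriorTherapy
  P2: Biomarker <- Severity -> Comorbidity <- Dosage -> PriorTherapy
  P3: Biomarker <- Severity -> Outcome -> AgeGroup -> PriorTherapy
  P4: Biomarker <- Severity -> Outcome -> PriorTherapy
That exhausts the simple backdoor paths. Count: 4.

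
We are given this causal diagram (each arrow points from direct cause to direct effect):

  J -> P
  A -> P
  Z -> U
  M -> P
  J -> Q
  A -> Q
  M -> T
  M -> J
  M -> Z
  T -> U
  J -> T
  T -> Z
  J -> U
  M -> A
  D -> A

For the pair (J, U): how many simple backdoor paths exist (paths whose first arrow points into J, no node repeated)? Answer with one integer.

4

A backdoor path from J to U is any simple undirected path whose first edge points into J (i.e. leaves J via a parent).
Parents of J: {M}.
Enumerating:
  P1: J <- M -> T -> Z -> U
  P2: J <- M -> T -> U
  P3: J <- M -> Z <- T -> U
  P4: J <- M -> Z -> U
That exhausts the simple backdoor paths. Count: 4.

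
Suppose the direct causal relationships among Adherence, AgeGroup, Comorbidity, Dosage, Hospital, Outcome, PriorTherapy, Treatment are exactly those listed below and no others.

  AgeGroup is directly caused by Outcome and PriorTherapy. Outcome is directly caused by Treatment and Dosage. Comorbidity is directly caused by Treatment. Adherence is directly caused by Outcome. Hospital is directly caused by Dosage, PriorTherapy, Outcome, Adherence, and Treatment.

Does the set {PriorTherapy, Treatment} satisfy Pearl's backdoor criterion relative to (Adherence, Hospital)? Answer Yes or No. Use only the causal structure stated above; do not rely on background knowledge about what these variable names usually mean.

Backdoor paths from Adherence to Hospital (paths whose first edge points into Adherence):
  P1: Adherence <- Outcome <- Treatment -> Hospital
  P2: Adherence <- Outcome <- Dosage -> Hospital
  P3: Adherence <- Outcome -> AgeGroup <- PriorTherapy -> Hospital
  P4: Adherence <- Outcome -> Hospital
Condition 1 (no descendant of Adherence in the set): holds — descendants of Adherence are {Hospital}; none are in {PriorTherapy, Treatment}.
Condition 2 (every backdoor path blocked by {PriorTherapy, Treatment}):
  P1: blocked at fork node Treatment ∈ conditioning set.
  P2: open — no interior node is in the conditioning set.
  P3: blocked at collider AgeGroup (neither it nor any descendant is in the conditioning set).
  P4: open — no interior node is in the conditioning set.
{PriorTherapy, Treatment} does not satisfy the backdoor criterion.

No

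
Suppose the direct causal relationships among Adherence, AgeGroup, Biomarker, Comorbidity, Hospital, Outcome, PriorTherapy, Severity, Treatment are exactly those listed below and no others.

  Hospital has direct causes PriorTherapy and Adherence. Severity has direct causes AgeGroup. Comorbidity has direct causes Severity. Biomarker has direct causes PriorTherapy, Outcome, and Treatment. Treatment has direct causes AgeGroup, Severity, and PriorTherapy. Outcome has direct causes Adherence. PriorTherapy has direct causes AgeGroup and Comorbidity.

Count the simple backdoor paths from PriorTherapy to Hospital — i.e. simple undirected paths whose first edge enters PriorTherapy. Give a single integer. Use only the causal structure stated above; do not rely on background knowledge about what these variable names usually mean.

4

A backdoor path from PriorTherapy to Hospital is any simple undirected path whose first edge points into PriorTherapy (i.e. leaves PriorTherapy via a parent).
Parents of PriorTherapy: {AgeGroup, Comorbidity}.
Enumerating:
  P1: PriorTherapy <- AgeGroup -> Severity -> Treatment -> Biomarker <- Outcome <- Adherence -> Hospital
  P2: PriorTherapy <- AgeGroup -> Treatment -> Biomarker <- Outcome <- Adherence -> Hospital
  P3: PriorTherapy <- Comorbidity <- Severity <- AgeGroup -> Treatment -> Biomarker <- Outcome <- Adherence -> Hospital
  P4: PriorTherapy <- Comorbidity <- Severity -> Treatment -> Biomarker <- Outcome <- Adherence -> Hospital
That exhausts the simple backdoor paths. Count: 4.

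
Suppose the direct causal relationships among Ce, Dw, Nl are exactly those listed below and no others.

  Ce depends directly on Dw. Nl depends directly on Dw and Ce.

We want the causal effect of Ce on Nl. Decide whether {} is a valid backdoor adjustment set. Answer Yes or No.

No

Backdoor paths from Ce to Nl (paths whose first edge points into Ce):
  P1: Ce <- Dw -> Nl
Condition 1 (no descendant of Ce in the set): holds — descendants of Ce are {Nl}; none are in {}.
Condition 2 (every backdoor path blocked by {}):
  P1: open — no interior node is in the conditioning set.
{} does not satisfy the backdoor criterion.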